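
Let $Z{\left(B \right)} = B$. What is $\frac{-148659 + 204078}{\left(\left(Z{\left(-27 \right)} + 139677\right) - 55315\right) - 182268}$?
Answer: $- \frac{1911}{3377} \approx -0.56589$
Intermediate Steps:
$\frac{-148659 + 204078}{\left(\left(Z{\left(-27 \right)} + 139677\right) - 55315\right) - 182268} = \frac{-148659 + 204078}{\left(\left(-27 + 139677\right) - 55315\right) - 182268} = \frac{55419}{\left(139650 - 55315\right) - 182268} = \frac{55419}{84335 - 182268} = \frac{55419}{-97933} = 55419 \left(- \frac{1}{97933}\right) = - \frac{1911}{3377}$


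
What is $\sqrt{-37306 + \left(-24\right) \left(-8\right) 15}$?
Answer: $i \sqrt{34426} \approx 185.54 i$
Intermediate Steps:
$\sqrt{-37306 + \left(-24\right) \left(-8\right) 15} = \sqrt{-37306 + 192 \cdot 15} = \sqrt{-37306 + 2880} = \sqrt{-34426} = i \sqrt{34426}$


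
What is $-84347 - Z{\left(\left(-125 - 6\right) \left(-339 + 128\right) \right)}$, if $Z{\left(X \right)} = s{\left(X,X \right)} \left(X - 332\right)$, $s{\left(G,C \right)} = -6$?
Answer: $79507$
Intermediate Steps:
$Z{\left(X \right)} = 1992 - 6 X$ ($Z{\left(X \right)} = - 6 \left(X - 332\right) = - 6 \left(-332 + X\right) = 1992 - 6 X$)
$-84347 - Z{\left(\left(-125 - 6\right) \left(-339 + 128\right) \right)} = -84347 - \left(1992 - 6 \left(-125 - 6\right) \left(-339 + 128\right)\right) = -84347 - \left(1992 - 6 \left(-125 + \left(-39 + 33\right)\right) \left(-211\right)\right) = -84347 - \left(1992 - 6 \left(-125 - 6\right) \left(-211\right)\right) = -84347 - \left(1992 - 6 \left(\left(-131\right) \left(-211\right)\right)\right) = -84347 - \left(1992 - 165846\right) = -84347 - -163854 = -84347 + 163854 = 79507$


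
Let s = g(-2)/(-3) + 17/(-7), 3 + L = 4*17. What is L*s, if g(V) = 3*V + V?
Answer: 325/21 ≈ 15.476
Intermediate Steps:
L = 65 (L = -3 + 4*17 = -3 + 68 = 65)
g(V) = 4*V
s = 5/21 (s = (4*(-2))/(-3) + 17/(-7) = -8*(-⅓) + 17*(-⅐) = 8/3 - 17/7 = 5/21 ≈ 0.23810)
L*s = 65*(5/21) = 325/21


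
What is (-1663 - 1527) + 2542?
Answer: -648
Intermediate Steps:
(-1663 - 1527) + 2542 = -3190 + 2542 = -648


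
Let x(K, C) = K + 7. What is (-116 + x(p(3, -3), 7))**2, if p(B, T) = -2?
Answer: 12321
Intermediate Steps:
x(K, C) = 7 + K
(-116 + x(p(3, -3), 7))**2 = (-116 + (7 - 2))**2 = (-116 + 5)**2 = (-111)**2 = 12321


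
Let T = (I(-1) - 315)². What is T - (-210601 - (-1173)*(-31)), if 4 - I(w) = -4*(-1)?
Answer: 346189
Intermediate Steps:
I(w) = 0 (I(w) = 4 - (-4)*(-1) = 4 - 1*4 = 4 - 4 = 0)
T = 99225 (T = (0 - 315)² = (-315)² = 99225)
T - (-210601 - (-1173)*(-31)) = 99225 - (-210601 - (-1173)*(-31)) = 99225 - (-210601 - 1*36363) = 99225 - (-210601 - 36363) = 99225 - 1*(-246964) = 99225 + 246964 = 346189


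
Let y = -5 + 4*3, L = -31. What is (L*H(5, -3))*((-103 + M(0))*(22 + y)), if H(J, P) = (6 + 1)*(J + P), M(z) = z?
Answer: 1296358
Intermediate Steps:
H(J, P) = 7*J + 7*P (H(J, P) = 7*(J + P) = 7*J + 7*P)
y = 7 (y = -5 + 12 = 7)
(L*H(5, -3))*((-103 + M(0))*(22 + y)) = (-31*(7*5 + 7*(-3)))*((-103 + 0)*(22 + 7)) = (-31*(35 - 21))*(-103*29) = -31*14*(-2987) = -434*(-2987) = 1296358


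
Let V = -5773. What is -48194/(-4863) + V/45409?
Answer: 2160367247/220823967 ≈ 9.7832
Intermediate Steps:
-48194/(-4863) + V/45409 = -48194/(-4863) - 5773/45409 = -48194*(-1/4863) - 5773*1/45409 = 48194/4863 - 5773/45409 = 2160367247/220823967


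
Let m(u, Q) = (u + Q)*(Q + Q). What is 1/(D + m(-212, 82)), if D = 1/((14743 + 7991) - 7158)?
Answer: -15576/332080319 ≈ -4.6904e-5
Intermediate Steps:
m(u, Q) = 2*Q*(Q + u) (m(u, Q) = (Q + u)*(2*Q) = 2*Q*(Q + u))
D = 1/15576 (D = 1/(22734 - 7158) = 1/15576 ≈ 6.4201e-5)
1/(D + m(-212, 82)) = 1/(1/15576 + 2*82*(82 - 212)) = 1/(1/15576 + 2*82*(-130)) = 1/(1/15576 - 21320) = 1/(-332080319/15576) = -15576/332080319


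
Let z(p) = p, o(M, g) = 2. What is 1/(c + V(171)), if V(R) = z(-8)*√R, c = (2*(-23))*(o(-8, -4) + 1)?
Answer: -23/1350 + 2*√19/675 ≈ -0.0041218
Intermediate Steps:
c = -138 (c = (2*(-23))*(2 + 1) = -46*3 = -138)
V(R) = -8*√R
1/(c + V(171)) = 1/(-138 - 24*√19)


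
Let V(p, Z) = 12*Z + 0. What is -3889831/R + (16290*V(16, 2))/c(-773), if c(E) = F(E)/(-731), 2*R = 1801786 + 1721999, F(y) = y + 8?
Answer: 1316421915778/3523785 ≈ 3.7358e+5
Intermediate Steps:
F(y) = 8 + y
V(p, Z) = 12*Z
R = 3523785/2 (R = (1801786 + 1721999)/2 = (1/2)*3523785 = 3523785/2 ≈ 1.7619e+6)
c(E) = -8/731 - E/731 (c(E) = (8 + E)/(-731) = (8 + E)*(-1/731) = -8/731 - E/731)
-3889831/R + (16290*V(16, 2))/c(-773) = -3889831/3523785/2 + (16290*(12*2))/(-8/731 - 1/731*(-773)) = -3889831*2/3523785 + (16290*24)/(-8/731 + 773/731) = -7779662/3523785 + 390960/(45/43) = -7779662/3523785 + 390960*(43/45) = -7779662/3523785 + 373584 = 1316421915778/3523785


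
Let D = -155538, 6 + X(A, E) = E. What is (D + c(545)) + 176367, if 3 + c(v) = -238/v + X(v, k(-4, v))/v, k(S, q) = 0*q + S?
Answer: 11349922/545 ≈ 20826.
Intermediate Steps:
k(S, q) = S (k(S, q) = 0 + S = S)
X(A, E) = -6 + E
c(v) = -3 - 248/v (c(v) = -3 + (-238/v + (-6 - 4)/v) = -3 + (-238/v - 10/v) = -3 - 248/v)
(D + c(545)) + 176367 = (-155538 + (-3 - 248/545)) + 176367 = (-155538 - 1883/545) + 176367 = -84770093/545 + 176367 = 11349922/545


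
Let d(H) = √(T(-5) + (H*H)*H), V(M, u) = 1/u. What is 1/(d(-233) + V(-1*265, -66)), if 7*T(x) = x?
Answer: -462/385703605591 - 8712*I*√154954387/385703605591 ≈ -1.1978e-9 - 0.00028117*I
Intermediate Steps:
T(x) = x/7
d(H) = √(-5/7 + H³) (d(H) = √((⅐)*(-5) + (H*H)*H) = √(-5/7 + H²*H) = √(-5/7 + H³))
1/(d(-233) + V(-1*265, -66)) = 1/(√(-35 + 49*(-233)³)/7 + 1/(-66)) = 1/(√(-35 + 49*(-12649337))/7 - 1/66) = 1/(√(-35 - 619817513)/7 - 1/66) = 1/(√(-619817548)/7 - 1/66) = 1/((2*I*√154954387)/7 - 1/66) = 1/(2*I*√154954387/7 - 1/66) = 1/(-1/66 + 2*I*√154954387/7)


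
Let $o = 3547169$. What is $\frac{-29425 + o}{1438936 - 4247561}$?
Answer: $- \frac{3517744}{2808625} \approx -1.2525$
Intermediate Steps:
$\frac{-29425 + o}{1438936 - 4247561} = \frac{-29425 + 3547169}{1438936 - 4247561} = \frac{3517744}{-2808625} = 3517744 \left(- \frac{1}{2808625}\right) = - \frac{3517744}{2808625}$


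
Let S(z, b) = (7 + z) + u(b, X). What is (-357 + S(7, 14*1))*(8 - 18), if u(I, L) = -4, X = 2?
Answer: 3470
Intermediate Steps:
S(z, b) = 3 + z (S(z, b) = (7 + z) - 4 = 3 + z)
(-357 + S(7, 14*1))*(8 - 18) = (-357 + (3 + 7))*(8 - 18) = (-357 + 10)*(-10) = -347*(-10) = 3470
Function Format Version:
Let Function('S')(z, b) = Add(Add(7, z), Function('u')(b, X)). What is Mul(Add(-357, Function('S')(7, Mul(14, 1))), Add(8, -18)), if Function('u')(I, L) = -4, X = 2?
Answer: 3470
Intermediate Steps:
Function('S')(z, b) = Add(3, z) (Function('S')(z, b) = Add(Add(7, z), -4) = Add(3, z))
Mul(Add(-357, Function('S')(7, Mul(14, 1))), Add(8, -18)) = Mul(Add(-357, Add(3, 7)), Add(8, -18)) = Mul(Add(-357, 10), -10) = Mul(-347, -10) = 3470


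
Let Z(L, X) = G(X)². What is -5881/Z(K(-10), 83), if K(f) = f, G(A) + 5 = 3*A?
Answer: -5881/59536 ≈ -0.098781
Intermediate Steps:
G(A) = -5 + 3*A
Z(L, X) = (-5 + 3*X)²
-5881/Z(K(-10), 83) = -5881/(-5 + 3*83)² = -5881/(-5 + 249)² = -5881/(244²) = -5881/59536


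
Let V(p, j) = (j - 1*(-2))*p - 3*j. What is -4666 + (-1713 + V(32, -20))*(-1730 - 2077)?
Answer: 8481137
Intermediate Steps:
V(p, j) = -3*j + p*(2 + j) (V(p, j) = (j + 2)*p - 3*j = (2 + j)*p - 3*j = p*(2 + j) - 3*j = -3*j + p*(2 + j))
-4666 + (-1713 + V(32, -20))*(-1730 - 2077) = -4666 + (-1713 + (-3*(-20) + 2*32 - 20*32))*(-1730 - 2077) = -4666 + (-1713 + (60 + 64 - 640))*(-3807) = -4666 + (-1713 - 516)*(-3807) = -4666 - 2229*(-3807) = -4666 + 8485803 = 8481137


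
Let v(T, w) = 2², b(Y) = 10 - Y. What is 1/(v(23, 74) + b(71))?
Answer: -1/57 ≈ -0.017544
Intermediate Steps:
v(T, w) = 4
1/(v(23, 74) + b(71)) = 1/(4 + (10 - 1*71)) = 1/(4 + (10 - 71)) = 1/(4 - 61) = 1/(-57) = -1/57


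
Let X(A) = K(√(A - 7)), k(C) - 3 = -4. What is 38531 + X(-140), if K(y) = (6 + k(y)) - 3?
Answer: 38533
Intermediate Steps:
k(C) = -1 (k(C) = 3 - 4 = -1)
K(y) = 2 (K(y) = (6 - 1) - 3 = 5 - 3 = 2)
X(A) = 2
38531 + X(-140) = 38531 + 2 = 38533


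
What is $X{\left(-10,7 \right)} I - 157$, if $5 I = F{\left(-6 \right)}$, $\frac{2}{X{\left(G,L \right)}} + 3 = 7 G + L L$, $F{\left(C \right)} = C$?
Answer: $- \frac{1569}{10} \approx -156.9$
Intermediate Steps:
$X{\left(G,L \right)} = \frac{2}{-3 + L^{2} + 7 G}$ ($X{\left(G,L \right)} = \frac{2}{-3 + \left(7 G + L L\right)} = \frac{2}{-3 + \left(7 G + L^{2}\right)} = \frac{2}{-3 + \left(L^{2} + 7 G\right)} = \frac{2}{-3 + L^{2} + 7 G}$)
$I = - \frac{6}{5}$ ($I = \frac{1}{5} \left(-6\right) = - \frac{6}{5} \approx -1.2$)
$X{\left(-10,7 \right)} I - 157 = \frac{2}{-3 + 7^{2} + 7 \left(-10\right)} \left(- \frac{6}{5}\right) - 157 = \frac{2}{-3 + 49 - 70} \left(- \frac{6}{5}\right) - 157 = \frac{2}{-24} \left(- \frac{6}{5}\right) - 157 = 2 \left(- \frac{1}{24}\right) \left(- \frac{6}{5}\right) - 157 = \left(- \frac{1}{12}\right) \left(- \frac{6}{5}\right) - 157 = \frac{1}{10} - 157 = - \frac{1569}{10}$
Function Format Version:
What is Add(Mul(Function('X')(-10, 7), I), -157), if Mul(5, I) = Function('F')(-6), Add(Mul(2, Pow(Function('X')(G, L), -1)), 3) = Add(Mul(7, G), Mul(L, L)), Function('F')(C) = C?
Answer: Rational(-1569, 10) ≈ -156.90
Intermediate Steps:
Function('X')(G, L) = Mul(2, Pow(Add(-3, Pow(L, 2), Mul(7, G)), -1)) (Function('X')(G, L) = Mul(2, Pow(Add(-3, Add(Mul(7, G), Mul(L, L))), -1)) = Mul(2, Pow(Add(-3, Add(Mul(7, G), Pow(L, 2))), -1)) = Mul(2, Pow(Add(-3, Add(Pow(L, 2), Mul(7, G))), -1)) = Mul(2, Pow(Add(-3, Pow(L, 2), Mul(7, G)), -1)))
I = Rational(-6, 5) (I = Mul(Rational(1, 5), -6) = Rational(-6, 5) ≈ -1.2000)
Add(Mul(Function('X')(-10, 7), I), -157) = Add(Mul(Mul(2, Pow(Add(-3, Pow(7, 2), Mul(7, -10)), -1)), Rational(-6, 5)), -157) = Add(Mul(Mul(2, Pow(Add(-3, 49, -70), -1)), Rational(-6, 5)), -157) = Add(Mul(Mul(2, Pow(-24, -1)), Rational(-6, 5)), -157) = Add(Mul(Mul(2, Rational(-1, 24)), Rational(-6, 5)), -157) = Add(Mul(Rational(-1, 12), Rational(-6, 5)), -157) = Add(Rational(1, 10), -157) = Rational(-1569, 10)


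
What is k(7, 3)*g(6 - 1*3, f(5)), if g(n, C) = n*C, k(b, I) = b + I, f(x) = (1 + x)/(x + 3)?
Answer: 45/2 ≈ 22.500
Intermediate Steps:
f(x) = (1 + x)/(3 + x)
k(b, I) = I + b
g(n, C) = C*n
k(7, 3)*g(6 - 1*3, f(5)) = (3 + 7)*(((1 + 5)/(3 + 5))*(6 - 1*3)) = 10*((6/8)*(6 - 3)) = 10*(((⅛)*6)*3) = 10*((¾)*3) = 10*(9/4) = 45/2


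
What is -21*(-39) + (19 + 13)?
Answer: 851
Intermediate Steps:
-21*(-39) + (19 + 13) = 819 + 32 = 851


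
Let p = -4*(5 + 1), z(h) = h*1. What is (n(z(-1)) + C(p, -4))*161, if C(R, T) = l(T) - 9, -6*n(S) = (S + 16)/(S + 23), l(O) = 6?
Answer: -22057/44 ≈ -501.30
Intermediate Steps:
z(h) = h
p = -24 (p = -4*6 = -24)
n(S) = -(16 + S)/(6*(23 + S)) (n(S) = -(S + 16)/(6*(S + 23)) = -(16 + S)/(6*(23 + S)))
C(R, T) = -3 (C(R, T) = 6 - 9 = -3)
(n(z(-1)) + C(p, -4))*161 = ((-16 - 1*(-1))/(6*(23 - 1)) - 3)*161 = ((1/6)*(-16 + 1)/22 - 3)*161 = ((1/6)*(1/22)*(-15) - 3)*161 = (-5/44 - 3)*161 = -137/44*161 = -22057/44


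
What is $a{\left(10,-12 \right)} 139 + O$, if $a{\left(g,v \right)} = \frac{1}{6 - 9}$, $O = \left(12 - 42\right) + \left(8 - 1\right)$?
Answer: $- \frac{208}{3} \approx -69.333$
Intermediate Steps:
$O = -23$ ($O = -30 + 7 = -23$)
$a{\left(g,v \right)} = - \frac{1}{3}$ ($a{\left(g,v \right)} = \frac{1}{-3} = - \frac{1}{3}$)
$a{\left(10,-12 \right)} 139 + O = \left(- \frac{1}{3}\right) 139 - 23 = - \frac{139}{3} - 23 = - \frac{208}{3}$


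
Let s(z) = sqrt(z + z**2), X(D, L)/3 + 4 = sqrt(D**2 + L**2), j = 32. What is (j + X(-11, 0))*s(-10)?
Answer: 159*sqrt(10) ≈ 502.80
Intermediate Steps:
X(D, L) = -12 + 3*sqrt(D**2 + L**2)
(j + X(-11, 0))*s(-10) = (32 + (-12 + 3*sqrt((-11)**2 + 0**2)))*sqrt(-10*(1 - 10)) = (32 + (-12 + 3*sqrt(121 + 0)))*sqrt(-10*(-9)) = (32 + (-12 + 3*sqrt(121)))*sqrt(90) = (32 + (-12 + 3*11))*(3*sqrt(10)) = (32 + (-12 + 33))*(3*sqrt(10)) = (32 + 21)*(3*sqrt(10)) = 53*(3*sqrt(10)) = 159*sqrt(10)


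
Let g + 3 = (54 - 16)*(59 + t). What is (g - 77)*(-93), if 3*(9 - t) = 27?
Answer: -201066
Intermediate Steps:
t = 0 (t = 9 - ⅓*27 = 9 - 9 = 0)
g = 2239 (g = -3 + (54 - 16)*(59 + 0) = -3 + 38*59 = -3 + 2242 = 2239)
(g - 77)*(-93) = (2239 - 77)*(-93) = 2162*(-93) = -201066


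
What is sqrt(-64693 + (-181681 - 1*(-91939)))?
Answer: I*sqrt(154435) ≈ 392.98*I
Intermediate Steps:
sqrt(-64693 + (-181681 - 1*(-91939))) = sqrt(-64693 + (-181681 + 91939)) = sqrt(-64693 - 89742) = sqrt(-154435) = I*sqrt(154435)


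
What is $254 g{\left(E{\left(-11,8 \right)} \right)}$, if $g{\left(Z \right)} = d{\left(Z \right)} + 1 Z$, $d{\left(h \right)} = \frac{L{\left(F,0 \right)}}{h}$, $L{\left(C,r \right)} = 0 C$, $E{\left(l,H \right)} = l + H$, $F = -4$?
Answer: $-762$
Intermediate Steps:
$E{\left(l,H \right)} = H + l$
$L{\left(C,r \right)} = 0$
$d{\left(h \right)} = 0$ ($d{\left(h \right)} = \frac{0}{h} = 0$)
$g{\left(Z \right)} = Z$ ($g{\left(Z \right)} = 0 + 1 Z = 0 + Z = Z$)
$254 g{\left(E{\left(-11,8 \right)} \right)} = 254 \left(8 - 11\right) = 254 \left(-3\right) = -762$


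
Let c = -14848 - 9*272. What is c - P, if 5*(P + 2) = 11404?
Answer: -97874/5 ≈ -19575.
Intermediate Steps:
P = 11394/5 (P = -2 + (⅕)*11404 = -2 + 11404/5 = 11394/5 ≈ 2278.8)
c = -17296 (c = -14848 - 1*2448 = -14848 - 2448 = -17296)
c - P = -17296 - 1*11394/5 = -17296 - 11394/5 = -97874/5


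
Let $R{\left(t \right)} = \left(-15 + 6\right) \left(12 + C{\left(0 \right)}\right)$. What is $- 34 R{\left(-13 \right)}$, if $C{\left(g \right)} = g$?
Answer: $3672$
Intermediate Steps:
$R{\left(t \right)} = -108$ ($R{\left(t \right)} = \left(-15 + 6\right) \left(12 + 0\right) = \left(-9\right) 12 = -108$)
$- 34 R{\left(-13 \right)} = \left(-34\right) \left(-108\right) = 3672$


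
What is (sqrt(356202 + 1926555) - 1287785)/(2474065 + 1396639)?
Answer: -1287785/3870704 + sqrt(2282757)/3870704 ≈ -0.33231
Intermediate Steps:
(sqrt(356202 + 1926555) - 1287785)/(2474065 + 1396639) = (sqrt(2282757) - 1287785)/3870704 = (-1287785 + sqrt(2282757))*(1/3870704) = -1287785/3870704 + sqrt(2282757)/3870704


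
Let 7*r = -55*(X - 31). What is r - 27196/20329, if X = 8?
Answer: 25525813/142303 ≈ 179.38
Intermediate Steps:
r = 1265/7 (r = (-55*(8 - 31))/7 = (-55*(-23))/7 = (⅐)*1265 = 1265/7 ≈ 180.71)
r - 27196/20329 = 1265/7 - 27196/20329 = 25525813/142303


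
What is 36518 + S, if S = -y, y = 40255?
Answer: -3737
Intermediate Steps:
S = -40255 (S = -1*40255 = -40255)
36518 + S = 36518 - 40255 = -3737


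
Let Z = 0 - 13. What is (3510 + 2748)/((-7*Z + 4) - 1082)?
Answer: -298/47 ≈ -6.3404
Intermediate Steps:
Z = -13
(3510 + 2748)/((-7*Z + 4) - 1082) = (3510 + 2748)/((-7*(-13) + 4) - 1082) = 6258/((91 + 4) - 1082) = 6258/(95 - 1082) = 6258/(-987) = 6258*(-1/987) = -298/47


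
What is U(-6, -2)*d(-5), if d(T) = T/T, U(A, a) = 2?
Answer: 2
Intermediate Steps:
d(T) = 1
U(-6, -2)*d(-5) = 2*1 = 2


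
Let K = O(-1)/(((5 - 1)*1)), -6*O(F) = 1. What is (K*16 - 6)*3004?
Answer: -60080/3 ≈ -20027.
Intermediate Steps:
O(F) = -⅙ (O(F) = -⅙*1 = -⅙)
K = -1/24 (K = -1/(6*(5 - 1)) = -1/(6*(4*1)) = -⅙/4 = -⅙*¼ = -1/24 ≈ -0.041667)
(K*16 - 6)*3004 = (-1/24*16 - 6)*3004 = (-⅔ - 6)*3004 = -20/3*3004 = -60080/3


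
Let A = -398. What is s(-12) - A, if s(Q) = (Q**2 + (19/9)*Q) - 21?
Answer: 1487/3 ≈ 495.67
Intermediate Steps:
s(Q) = -21 + Q**2 + 19*Q/9 (s(Q) = (Q**2 + (19*(1/9))*Q) - 21 = (Q**2 + 19*Q/9) - 21 = -21 + Q**2 + 19*Q/9)
s(-12) - A = (-21 + (-12)**2 + (19/9)*(-12)) - 1*(-398) = (-21 + 144 - 76/3) + 398 = 293/3 + 398 = 1487/3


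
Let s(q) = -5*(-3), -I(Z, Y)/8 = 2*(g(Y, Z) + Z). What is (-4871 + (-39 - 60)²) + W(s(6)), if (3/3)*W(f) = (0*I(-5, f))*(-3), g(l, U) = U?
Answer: 4930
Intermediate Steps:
I(Z, Y) = -32*Z (I(Z, Y) = -16*(Z + Z) = -16*2*Z = -32*Z)
s(q) = 15
W(f) = 0 (W(f) = (0*(-32*(-5)))*(-3) = (0*160)*(-3) = 0*(-3) = 0)
(-4871 + (-39 - 60)²) + W(s(6)) = (-4871 + (-39 - 60)²) + 0 = (-4871 + (-99)²) + 0 = (-4871 + 9801) + 0 = 4930 + 0 = 4930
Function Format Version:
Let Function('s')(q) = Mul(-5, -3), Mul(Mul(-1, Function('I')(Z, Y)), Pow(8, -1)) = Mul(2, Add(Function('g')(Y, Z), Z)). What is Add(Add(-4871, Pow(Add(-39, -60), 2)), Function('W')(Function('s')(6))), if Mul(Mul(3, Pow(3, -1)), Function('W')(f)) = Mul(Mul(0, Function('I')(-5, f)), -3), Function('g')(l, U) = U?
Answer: 4930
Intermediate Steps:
Function('I')(Z, Y) = Mul(-32, Z) (Function('I')(Z, Y) = Mul(-8, Mul(2, Add(Z, Z))) = Mul(-8, Mul(2, Mul(2, Z))) = Mul(-8, Mul(4, Z)) = Mul(-32, Z))
Function('s')(q) = 15
Function('W')(f) = 0 (Function('W')(f) = Mul(Mul(0, Mul(-32, -5)), -3) = Mul(Mul(0, 160), -3) = Mul(0, -3) = 0)
Add(Add(-4871, Pow(Add(-39, -60), 2)), Function('W')(Function('s')(6))) = Add(Add(-4871, Pow(Add(-39, -60), 2)), 0) = Add(Add(-4871, Pow(-99, 2)), 0) = Add(Add(-4871, 9801), 0) = Add(4930, 0) = 4930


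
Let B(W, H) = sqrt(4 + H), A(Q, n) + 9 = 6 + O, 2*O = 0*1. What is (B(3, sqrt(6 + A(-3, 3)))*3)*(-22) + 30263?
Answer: 30263 - 66*sqrt(4 + sqrt(3)) ≈ 30105.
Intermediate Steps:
O = 0 (O = (0*1)/2 = (1/2)*0 = 0)
A(Q, n) = -3 (A(Q, n) = -9 + (6 + 0) = -9 + 6 = -3)
(B(3, sqrt(6 + A(-3, 3)))*3)*(-22) + 30263 = (sqrt(4 + sqrt(6 - 3))*3)*(-22) + 30263 = (sqrt(4 + sqrt(3))*3)*(-22) + 30263 = (3*sqrt(4 + sqrt(3)))*(-22) + 30263 = -66*sqrt(4 + sqrt(3)) + 30263 = 30263 - 66*sqrt(4 + sqrt(3))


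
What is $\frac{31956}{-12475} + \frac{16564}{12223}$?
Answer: $- \frac{183962288}{152481925} \approx -1.2065$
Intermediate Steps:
$\frac{31956}{-12475} + \frac{16564}{12223} = 31956 \left(- \frac{1}{12475}\right) + 16564 \cdot \frac{1}{12223} = - \frac{31956}{12475} + \frac{16564}{12223} = - \frac{183962288}{152481925}$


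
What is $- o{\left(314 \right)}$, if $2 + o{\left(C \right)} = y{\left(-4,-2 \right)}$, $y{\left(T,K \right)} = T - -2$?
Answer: $4$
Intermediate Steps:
$y{\left(T,K \right)} = 2 + T$ ($y{\left(T,K \right)} = T + 2 = 2 + T$)
$o{\left(C \right)} = -4$ ($o{\left(C \right)} = -2 + \left(2 - 4\right) = -2 - 2 = -4$)
$- o{\left(314 \right)} = \left(-1\right) \left(-4\right) = 4$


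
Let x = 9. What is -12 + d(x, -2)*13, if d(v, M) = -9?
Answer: -129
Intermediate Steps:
-12 + d(x, -2)*13 = -12 - 9*13 = -12 - 117 = -129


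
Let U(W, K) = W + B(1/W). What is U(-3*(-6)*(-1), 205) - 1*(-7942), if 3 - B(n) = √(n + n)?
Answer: 7927 - I/3 ≈ 7927.0 - 0.33333*I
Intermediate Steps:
B(n) = 3 - √2*√n (B(n) = 3 - √(n + n) = 3 - √(2*n) = 3 - √2*√n)
U(W, K) = 3 + W - √2*√(1/W) (U(W, K) = W + (3 - √2*√(1/W)) = 3 + W - √2*√(1/W))
U(-3*(-6)*(-1), 205) - 1*(-7942) = (3 - 3*(-6)*(-1) - √2*√(1/(-3*(-6)*(-1)))) - 1*(-7942) = (3 + 18*(-1) - √2*√(1/(18*(-1)))) + 7942 = (3 - 18 - √2*√(1/(-18))) + 7942 = (3 - 18 - √2*√(-1/18)) + 7942 = (3 - 18 - √2*I*√2/6) + 7942 = (3 - 18 - I/3) + 7942 = (-15 - I/3) + 7942 = 7927 - I/3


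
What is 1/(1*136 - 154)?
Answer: -1/18 ≈ -0.055556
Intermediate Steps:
1/(1*136 - 154) = 1/(136 - 154) = 1/(-18) = -1/18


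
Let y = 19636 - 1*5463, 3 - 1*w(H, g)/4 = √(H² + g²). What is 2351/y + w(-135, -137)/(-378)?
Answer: 119767/892899 + 2*√36994/189 ≈ 2.1695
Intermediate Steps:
w(H, g) = 12 - 4*√(H² + g²)
y = 14173 (y = 19636 - 5463 = 14173)
2351/y + w(-135, -137)/(-378) = 2351/14173 + (12 - 4*√((-135)² + (-137)²))/(-378) = 2351*(1/14173) + (12 - 4*√(18225 + 18769))*(-1/378) = 2351/14173 + (12 - 4*√36994)*(-1/378) = 2351/14173 + (-2/63 + 2*√36994/189) = 119767/892899 + 2*√36994/189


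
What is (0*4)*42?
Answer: 0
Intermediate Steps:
(0*4)*42 = 0*42 = 0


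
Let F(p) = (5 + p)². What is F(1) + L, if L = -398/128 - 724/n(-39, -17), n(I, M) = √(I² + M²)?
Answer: 2105/64 - 2*√1810/5 ≈ 15.873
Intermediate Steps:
L = -199/64 - 2*√1810/5 (L = -398/128 - 724/√((-39)² + (-17)²) = -398*1/128 - 724/√(1521 + 289) = -199/64 - 724*√1810/1810 = -199/64 - 2*√1810/5 ≈ -20.127)
F(1) + L = (5 + 1)² + (-199/64 - 2*√1810/5) = 6² + (-199/64 - 2*√1810/5) = 36 + (-199/64 - 2*√1810/5) = 2105/64 - 2*√1810/5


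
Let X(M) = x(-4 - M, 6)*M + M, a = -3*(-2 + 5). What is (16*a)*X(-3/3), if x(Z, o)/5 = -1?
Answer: -576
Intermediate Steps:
a = -9 (a = -3*3 = -9)
x(Z, o) = -5 (x(Z, o) = 5*(-1) = -5)
X(M) = -4*M (X(M) = -5*M + M = -4*M)
(16*a)*X(-3/3) = (16*(-9))*(-(-12)/3) = -(-576)*(-3*⅓) = -(-576)*(-1) = -144*4 = -576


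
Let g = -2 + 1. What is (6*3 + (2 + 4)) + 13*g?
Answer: 11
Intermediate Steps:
g = -1
(6*3 + (2 + 4)) + 13*g = (6*3 + (2 + 4)) + 13*(-1) = (18 + 6) - 13 = 24 - 13 = 11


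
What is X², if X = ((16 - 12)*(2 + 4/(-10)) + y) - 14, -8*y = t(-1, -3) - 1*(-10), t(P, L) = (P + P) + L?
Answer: 108241/1600 ≈ 67.651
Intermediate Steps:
t(P, L) = L + 2*P (t(P, L) = 2*P + L = L + 2*P)
y = -5/8 (y = -((-3 + 2*(-1)) - 1*(-10))/8 = -((-3 - 2) + 10)/8 = -(-5 + 10)/8 = -⅛*5 = -5/8 ≈ -0.62500)
X = -329/40 (X = ((16 - 12)*(2 + 4/(-10)) - 5/8) - 14 = (4*(2 + 4*(-⅒)) - 5/8) - 14 = (4*(2 - ⅖) - 5/8) - 14 = (4*(8/5) - 5/8) - 14 = (32/5 - 5/8) - 14 = 231/40 - 14 = -329/40 ≈ -8.2250)
X² = (-329/40)² = 108241/1600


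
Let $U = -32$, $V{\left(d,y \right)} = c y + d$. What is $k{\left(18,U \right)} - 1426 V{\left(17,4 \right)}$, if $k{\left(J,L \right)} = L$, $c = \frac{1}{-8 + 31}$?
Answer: $-24522$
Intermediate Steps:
$c = \frac{1}{23} \approx 0.043478$
$V{\left(d,y \right)} = d + \frac{y}{23}$ ($V{\left(d,y \right)} = \frac{y}{23} + d = d + \frac{y}{23}$)
$k{\left(18,U \right)} - 1426 V{\left(17,4 \right)} = -32 - 1426 \left(17 + \frac{1}{23} \cdot 4\right) = -32 - 1426 \left(17 + \frac{4}{23}\right) = -32 - 24490 = -24522$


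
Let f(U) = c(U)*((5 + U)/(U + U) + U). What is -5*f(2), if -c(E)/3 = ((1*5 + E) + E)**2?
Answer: 18225/4 ≈ 4556.3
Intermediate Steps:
c(E) = -3*(5 + 2*E)**2 (c(E) = -3*((1*5 + E) + E)**2 = -3*((5 + E) + E)**2 = -3*(5 + 2*E)**2)
f(U) = -3*(5 + 2*U)**2*(U + (5 + U)/(2*U)) (f(U) = (-3*(5 + 2*U)**2)*((5 + U)/(U + U) + U) = (-3*(5 + 2*U)**2)*((5 + U)/((2*U)) + U) = (-3*(5 + 2*U)**2)*((5 + U)*(1/(2*U)) + U) = (-3*(5 + 2*U)**2)*((5 + U)/(2*U) + U) = (-3*(5 + 2*U)**2)*(U + (5 + U)/(2*U)) = -3*(5 + 2*U)**2*(U + (5 + U)/(2*U)))
-5*f(2) = -15*(5 + 2*2)**2*(-5 - 1*2*(1 + 2*2))/(2*2) = -15*(5 + 4)**2*(-5 - 1*2*(1 + 4))/(2*2) = -15*9**2*(-5 - 1*2*5)/(2*2) = -15*81*(-5 - 10)/(2*2) = -15*81*(-15)/(2*2) = -5*(-3645/4) = 18225/4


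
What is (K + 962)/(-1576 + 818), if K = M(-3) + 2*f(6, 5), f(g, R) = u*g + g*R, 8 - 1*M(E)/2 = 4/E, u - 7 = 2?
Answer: -1723/1137 ≈ -1.5154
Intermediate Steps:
u = 9 (u = 7 + 2 = 9)
M(E) = 16 - 8/E
f(g, R) = 9*g + R*g (f(g, R) = 9*g + g*R = 9*g + R*g)
K = 560/3 (K = (16 - 8/(-3)) + 2*(6*(9 + 5)) = (16 - 8*(-⅓)) + 2*(6*14) = (16 + 8/3) + 2*84 = 56/3 + 168 = 560/3 ≈ 186.67)
(K + 962)/(-1576 + 818) = (560/3 + 962)/(-1576 + 818) = (3446/3)/(-758) = (3446/3)*(-1/758) = -1723/1137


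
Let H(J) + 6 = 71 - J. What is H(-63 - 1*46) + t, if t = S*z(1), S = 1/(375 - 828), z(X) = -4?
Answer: 78826/453 ≈ 174.01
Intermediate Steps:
H(J) = 65 - J (H(J) = -6 + (71 - J) = 65 - J)
S = -1/453 (S = 1/(-453) = -1/453 ≈ -0.0022075)
t = 4/453 (t = -1/453*(-4) = 4/453 ≈ 0.0088300)
H(-63 - 1*46) + t = (65 - (-63 - 1*46)) + 4/453 = (65 - (-63 - 46)) + 4/453 = (65 - 1*(-109)) + 4/453 = (65 + 109) + 4/453 = 174 + 4/453 = 78826/453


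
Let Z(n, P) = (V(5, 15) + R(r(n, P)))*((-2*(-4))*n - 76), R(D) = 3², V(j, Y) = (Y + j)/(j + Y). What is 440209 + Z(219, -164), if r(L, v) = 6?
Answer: 456969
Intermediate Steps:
V(j, Y) = 1 (V(j, Y) = (Y + j)/(Y + j) = 1)
R(D) = 9
Z(n, P) = -760 + 80*n (Z(n, P) = (1 + 9)*((-2*(-4))*n - 76) = 10*(8*n - 76) = 10*(-76 + 8*n) = -760 + 80*n)
440209 + Z(219, -164) = 440209 + (-760 + 80*219) = 440209 + (-760 + 17520) = 440209 + 16760 = 456969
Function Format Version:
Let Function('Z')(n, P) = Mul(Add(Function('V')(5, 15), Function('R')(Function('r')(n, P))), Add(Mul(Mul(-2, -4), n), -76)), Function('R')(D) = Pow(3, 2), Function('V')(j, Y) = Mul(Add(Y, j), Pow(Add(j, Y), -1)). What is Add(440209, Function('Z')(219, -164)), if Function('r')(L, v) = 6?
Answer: 456969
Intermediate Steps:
Function('V')(j, Y) = 1 (Function('V')(j, Y) = Mul(Add(Y, j), Pow(Add(Y, j), -1)) = 1)
Function('R')(D) = 9
Function('Z')(n, P) = Add(-760, Mul(80, n)) (Function('Z')(n, P) = Mul(Add(1, 9), Add(Mul(Mul(-2, -4), n), -76)) = Mul(10, Add(Mul(8, n), -76)) = Mul(10, Add(-76, Mul(8, n))) = Add(-760, Mul(80, n)))
Add(440209, Function('Z')(219, -164)) = Add(440209, Add(-760, Mul(80, 219))) = Add(440209, Add(-760, 17520)) = Add(440209, 16760) = 456969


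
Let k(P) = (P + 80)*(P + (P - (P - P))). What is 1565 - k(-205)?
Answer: -49685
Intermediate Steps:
k(P) = 2*P*(80 + P) (k(P) = (80 + P)*(P + (P - 1*0)) = (80 + P)*(P + (P + 0)) = (80 + P)*(P + P) = (80 + P)*(2*P) = 2*P*(80 + P))
1565 - k(-205) = 1565 - 2*(-205)*(80 - 205) = 1565 - 2*(-205)*(-125) = 1565 - 1*51250 = 1565 - 51250 = -49685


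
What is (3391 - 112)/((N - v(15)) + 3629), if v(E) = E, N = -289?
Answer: 3279/3325 ≈ 0.98617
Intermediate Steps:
(3391 - 112)/((N - v(15)) + 3629) = (3391 - 112)/((-289 - 1*15) + 3629) = 3279/((-289 - 15) + 3629) = 3279/(-304 + 3629) = 3279/3325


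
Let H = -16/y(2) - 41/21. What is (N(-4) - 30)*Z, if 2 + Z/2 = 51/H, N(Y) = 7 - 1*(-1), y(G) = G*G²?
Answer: 54428/83 ≈ 655.76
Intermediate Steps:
y(G) = G³
N(Y) = 8 (N(Y) = 7 + 1 = 8)
H = -83/21 (H = -16/(2³) - 41/21 = -16/8 - 41*1/21 = -16*⅛ - 41/21 = -2 - 41/21 = -83/21 ≈ -3.9524)
Z = -2474/83 (Z = -4 + 2*(51/(-83/21)) = -4 + 2*(51*(-21/83)) = -4 + 2*(-1071/83) = -4 - 2142/83 = -2474/83 ≈ -29.807)
(N(-4) - 30)*Z = (8 - 30)*(-2474/83) = -22*(-2474/83) = 54428/83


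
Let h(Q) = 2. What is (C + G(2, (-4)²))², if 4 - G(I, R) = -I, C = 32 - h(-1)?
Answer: 1296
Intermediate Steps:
C = 30 (C = 32 - 1*2 = 32 - 2 = 30)
G(I, R) = 4 + I (G(I, R) = 4 - (-1)*I = 4 + I)
(C + G(2, (-4)²))² = (30 + (4 + 2))² = (30 + 6)² = 36² = 1296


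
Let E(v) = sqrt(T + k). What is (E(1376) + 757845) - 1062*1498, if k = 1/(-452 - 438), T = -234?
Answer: -833031 + I*sqrt(185352290)/890 ≈ -8.3303e+5 + 15.297*I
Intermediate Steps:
k = -1/890 (k = 1/(-890) = -1/890 ≈ -0.0011236)
E(v) = I*sqrt(185352290)/890 (E(v) = sqrt(-234 - 1/890) = sqrt(-208261/890) = I*sqrt(185352290)/890)
(E(1376) + 757845) - 1062*1498 = (I*sqrt(185352290)/890 + 757845) - 1062*1498 = (757845 + I*sqrt(185352290)/890) - 1590876 = -833031 + I*sqrt(185352290)/890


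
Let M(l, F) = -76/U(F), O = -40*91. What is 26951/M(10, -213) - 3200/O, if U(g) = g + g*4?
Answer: 2611962245/6916 ≈ 3.7767e+5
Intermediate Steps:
O = -3640
U(g) = 5*g (U(g) = g + 4*g = 5*g)
M(l, F) = -76/(5*F) (M(l, F) = -76*1/(5*F) = -76/(5*F))
26951/M(10, -213) - 3200/O = 26951/((-76/5/(-213))) - 3200/(-3640) = 26951/((-76/5*(-1/213))) - 3200*(-1/3640) = 26951/(76/1065) + 80/91 = 26951*(1065/76) + 80/91 = 28702815/76 + 80/91 = 2611962245/6916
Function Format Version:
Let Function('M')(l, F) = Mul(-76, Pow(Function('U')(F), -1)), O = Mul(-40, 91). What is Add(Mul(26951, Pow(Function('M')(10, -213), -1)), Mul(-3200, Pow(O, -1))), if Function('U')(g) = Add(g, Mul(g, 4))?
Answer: Rational(2611962245, 6916) ≈ 3.7767e+5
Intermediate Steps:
O = -3640
Function('U')(g) = Mul(5, g) (Function('U')(g) = Add(g, Mul(4, g)) = Mul(5, g))
Function('M')(l, F) = Mul(Rational(-76, 5), Pow(F, -1)) (Function('M')(l, F) = Mul(-76, Pow(Mul(5, F), -1)) = Mul(-76, Mul(Rational(1, 5), Pow(F, -1))) = Mul(Rational(-76, 5), Pow(F, -1)))
Add(Mul(26951, Pow(Function('M')(10, -213), -1)), Mul(-3200, Pow(O, -1))) = Add(Mul(26951, Pow(Mul(Rational(-76, 5), Pow(-213, -1)), -1)), Mul(-3200, Pow(-3640, -1))) = Add(Mul(26951, Pow(Mul(Rational(-76, 5), Rational(-1, 213)), -1)), Mul(-3200, Rational(-1, 3640))) = Add(Mul(26951, Pow(Rational(76, 1065), -1)), Rational(80, 91)) = Add(Mul(26951, Rational(1065, 76)), Rational(80, 91)) = Add(Rational(28702815, 76), Rational(80, 91)) = Rational(2611962245, 6916)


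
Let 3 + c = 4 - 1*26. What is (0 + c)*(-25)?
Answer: 625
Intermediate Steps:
c = -25 (c = -3 + (4 - 1*26) = -3 + (4 - 26) = -3 - 22 = -25)
(0 + c)*(-25) = (0 - 25)*(-25) = -25*(-25) = 625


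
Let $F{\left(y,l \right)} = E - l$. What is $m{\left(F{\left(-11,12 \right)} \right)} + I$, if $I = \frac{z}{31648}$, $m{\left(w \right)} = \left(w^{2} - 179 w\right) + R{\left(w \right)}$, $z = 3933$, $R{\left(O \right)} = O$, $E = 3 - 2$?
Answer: $\frac{2860875}{1376} \approx 2079.1$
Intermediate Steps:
$E = 1$
$F{\left(y,l \right)} = 1 - l$
$m{\left(w \right)} = w^{2} - 178 w$ ($m{\left(w \right)} = \left(w^{2} - 179 w\right) + w = w^{2} - 178 w$)
$I = \frac{171}{1376}$ ($I = \frac{3933}{31648} = 3933 \cdot \frac{1}{31648} = \frac{171}{1376} \approx 0.12427$)
$m{\left(F{\left(-11,12 \right)} \right)} + I = \left(1 - 12\right) \left(-178 + \left(1 - 12\right)\right) + \frac{171}{1376} = - 11 \left(-178 - 11\right) + \frac{171}{1376} = \left(-11\right) \left(-189\right) + \frac{171}{1376} = 2079 + \frac{171}{1376} = \frac{2860875}{1376}$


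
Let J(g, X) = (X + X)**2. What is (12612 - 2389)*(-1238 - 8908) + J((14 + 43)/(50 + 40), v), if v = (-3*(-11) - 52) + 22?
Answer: -103722522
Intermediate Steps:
v = 3 (v = (33 - 52) + 22 = -19 + 22 = 3)
J(g, X) = 4*X**2 (J(g, X) = (2*X)**2 = 4*X**2)
(12612 - 2389)*(-1238 - 8908) + J((14 + 43)/(50 + 40), v) = (12612 - 2389)*(-1238 - 8908) + 4*3**2 = 10223*(-10146) + 4*9 = -103722558 + 36 = -103722522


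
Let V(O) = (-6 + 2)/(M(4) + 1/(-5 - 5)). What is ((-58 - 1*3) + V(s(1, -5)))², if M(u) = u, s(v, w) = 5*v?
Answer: 5851561/1521 ≈ 3847.2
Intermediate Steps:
V(O) = -40/39 (V(O) = (-6 + 2)/(4 + 1/(-5 - 5)) = -4/(4 + 1/(-10)) = -4/(4 - ⅒) = -4/39/10 = -4*10/39 = -40/39)
((-58 - 1*3) + V(s(1, -5)))² = ((-58 - 1*3) - 40/39)² = ((-58 - 3) - 40/39)² = (-61 - 40/39)² = (-2419/39)² = 5851561/1521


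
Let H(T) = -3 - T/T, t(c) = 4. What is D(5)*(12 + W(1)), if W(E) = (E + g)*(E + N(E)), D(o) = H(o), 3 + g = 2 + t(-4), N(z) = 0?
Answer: -64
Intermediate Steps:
H(T) = -4 (H(T) = -3 - 1*1 = -3 - 1 = -4)
g = 3 (g = -3 + (2 + 4) = -3 + 6 = 3)
D(o) = -4
W(E) = E*(3 + E) (W(E) = (E + 3)*(E + 0) = (3 + E)*E = E*(3 + E))
D(5)*(12 + W(1)) = -4*(12 + 1*(3 + 1)) = -4*(12 + 1*4) = -4*(12 + 4) = -4*16 = -64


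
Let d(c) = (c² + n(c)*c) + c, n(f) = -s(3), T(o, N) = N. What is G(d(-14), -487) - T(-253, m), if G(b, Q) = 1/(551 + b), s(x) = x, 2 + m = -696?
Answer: 540951/775 ≈ 698.00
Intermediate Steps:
m = -698 (m = -2 - 696 = -698)
n(f) = -3 (n(f) = -1*3 = -3)
d(c) = c² - 2*c (d(c) = (c² - 3*c) + c = c² - 2*c)
G(d(-14), -487) - T(-253, m) = 1/(551 - 14*(-2 - 14)) - 1*(-698) = 1/(551 - 14*(-16)) + 698 = 1/(551 + 224) + 698 = 1/775 + 698 = 540951/775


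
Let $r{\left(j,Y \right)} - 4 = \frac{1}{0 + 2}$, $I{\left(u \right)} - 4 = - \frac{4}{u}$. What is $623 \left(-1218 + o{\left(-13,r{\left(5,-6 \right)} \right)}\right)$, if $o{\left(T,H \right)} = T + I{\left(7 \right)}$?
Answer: $-764777$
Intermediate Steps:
$I{\left(u \right)} = 4 - \frac{4}{u}$
$r{\left(j,Y \right)} = \frac{9}{2}$ ($r{\left(j,Y \right)} = 4 + \frac{1}{0 + 2} = 4 + \frac{1}{2} = \frac{9}{2}$)
$o{\left(T,H \right)} = \frac{24}{7} + T$ ($o{\left(T,H \right)} = T + \left(4 - \frac{4}{7}\right) = T + \frac{24}{7} = \frac{24}{7} + T$)
$623 \left(-1218 + o{\left(-13,r{\left(5,-6 \right)} \right)}\right) = 623 \left(-1218 + \left(\frac{24}{7} - 13\right)\right) = 623 \left(-1218 - \frac{67}{7}\right) = 623 \left(- \frac{8593}{7}\right) = -764777$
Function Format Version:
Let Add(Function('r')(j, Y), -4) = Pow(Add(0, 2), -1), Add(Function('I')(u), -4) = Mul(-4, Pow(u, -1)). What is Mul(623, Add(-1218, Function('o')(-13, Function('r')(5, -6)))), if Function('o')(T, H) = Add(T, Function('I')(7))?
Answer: -764777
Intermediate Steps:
Function('I')(u) = Add(4, Mul(-4, Pow(u, -1)))
Function('r')(j, Y) = Rational(9, 2) (Function('r')(j, Y) = Add(4, Pow(Add(0, 2), -1)) = Add(4, Pow(2, -1)) = Add(4, Rational(1, 2)) = Rational(9, 2))
Function('o')(T, H) = Add(Rational(24, 7), T) (Function('o')(T, H) = Add(T, Add(4, Mul(-4, Pow(7, -1)))) = Add(T, Add(4, Mul(-4, Rational(1, 7)))) = Add(T, Add(4, Rational(-4, 7))) = Add(T, Rational(24, 7)) = Add(Rational(24, 7), T))
Mul(623, Add(-1218, Function('o')(-13, Function('r')(5, -6)))) = Mul(623, Add(-1218, Add(Rational(24, 7), -13))) = Mul(623, Add(-1218, Rational(-67, 7))) = Mul(623, Rational(-8593, 7)) = -764777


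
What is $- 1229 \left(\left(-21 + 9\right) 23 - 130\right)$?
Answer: $498974$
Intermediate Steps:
$- 1229 \left(\left(-21 + 9\right) 23 - 130\right) = - 1229 \left(\left(-12\right) 23 - 130\right) = - 1229 \left(-276 - 130\right) = \left(-1229\right) \left(-406\right) = 498974$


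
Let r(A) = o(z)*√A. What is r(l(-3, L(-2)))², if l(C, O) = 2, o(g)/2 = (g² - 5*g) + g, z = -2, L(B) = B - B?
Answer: 1152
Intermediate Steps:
L(B) = 0
o(g) = -8*g + 2*g² (o(g) = 2*((g² - 5*g) + g) = 2*(g² - 4*g) = -8*g + 2*g²)
r(A) = 24*√A (r(A) = (2*(-2)*(-4 - 2))*√A = (2*(-2)*(-6))*√A = 24*√A)
r(l(-3, L(-2)))² = (24*√2)² = 1152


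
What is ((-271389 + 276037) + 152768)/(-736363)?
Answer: -157416/736363 ≈ -0.21377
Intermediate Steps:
((-271389 + 276037) + 152768)/(-736363) = (4648 + 152768)*(-1/736363) = 157416*(-1/736363) = -157416/736363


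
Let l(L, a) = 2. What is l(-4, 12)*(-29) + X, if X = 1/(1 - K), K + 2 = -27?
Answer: -1739/30 ≈ -57.967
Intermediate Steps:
K = -29 (K = -2 - 27 = -29)
X = 1/30 (X = 1/(1 - 1*(-29)) = 1/(1 + 29) = 1/30 ≈ 0.033333)
l(-4, 12)*(-29) + X = 2*(-29) + 1/30 = -58 + 1/30 = -1739/30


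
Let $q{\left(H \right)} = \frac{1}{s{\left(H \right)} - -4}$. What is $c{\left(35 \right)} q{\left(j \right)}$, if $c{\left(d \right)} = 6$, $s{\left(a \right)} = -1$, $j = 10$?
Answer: $2$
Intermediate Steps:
$q{\left(H \right)} = \frac{1}{3}$ ($q{\left(H \right)} = \frac{1}{-1 - -4} = \frac{1}{-1 + 4} = \frac{1}{3}$)
$c{\left(35 \right)} q{\left(j \right)} = 6 \cdot \frac{1}{3} = 2$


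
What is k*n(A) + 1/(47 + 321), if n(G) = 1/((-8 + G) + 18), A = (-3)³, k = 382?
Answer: -140559/6256 ≈ -22.468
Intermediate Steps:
A = -27
n(G) = 1/(10 + G)
k*n(A) + 1/(47 + 321) = 382/(10 - 27) + 1/(47 + 321) = 382/(-17) + 1/368 = 382*(-1/17) + 1/368 = -382/17 + 1/368 = -140559/6256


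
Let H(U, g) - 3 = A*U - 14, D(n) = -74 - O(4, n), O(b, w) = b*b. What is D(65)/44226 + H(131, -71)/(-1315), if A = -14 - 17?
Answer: 9998329/3230955 ≈ 3.0945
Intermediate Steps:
A = -31
O(b, w) = b²
D(n) = -90 (D(n) = -74 - 1*4² = -74 - 1*16 = -74 - 16 = -90)
H(U, g) = -11 - 31*U (H(U, g) = 3 + (-31*U - 14) = 3 + (-14 - 31*U) = -11 - 31*U)
D(65)/44226 + H(131, -71)/(-1315) = -90/44226 + (-11 - 31*131)/(-1315) = -90*1/44226 + (-11 - 4061)*(-1/1315) = -5/2457 - 4072*(-1/1315) = -5/2457 + 4072/1315 = 9998329/3230955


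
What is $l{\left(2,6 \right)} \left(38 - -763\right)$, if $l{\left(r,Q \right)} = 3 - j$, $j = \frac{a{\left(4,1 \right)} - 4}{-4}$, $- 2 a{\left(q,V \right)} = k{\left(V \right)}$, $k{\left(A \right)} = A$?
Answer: $\frac{12015}{8} \approx 1501.9$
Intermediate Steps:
$a{\left(q,V \right)} = - \frac{V}{2}$
$j = \frac{9}{8}$ ($j = \frac{\left(- \frac{1}{2}\right) 1 - 4}{-4} = \left(- \frac{1}{2} - 4\right) \left(- \frac{1}{4}\right) = \left(- \frac{9}{2}\right) \left(- \frac{1}{4}\right) = \frac{9}{8} \approx 1.125$)
$l{\left(r,Q \right)} = \frac{15}{8}$ ($l{\left(r,Q \right)} = 3 - \frac{9}{8} = \frac{15}{8}$)
$l{\left(2,6 \right)} \left(38 - -763\right) = \frac{15 \left(38 - -763\right)}{8} = \frac{15 \left(38 + 763\right)}{8} = \frac{15}{8} \cdot 801 = \frac{12015}{8}$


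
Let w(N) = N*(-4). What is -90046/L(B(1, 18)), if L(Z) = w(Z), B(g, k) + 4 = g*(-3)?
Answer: -45023/14 ≈ -3215.9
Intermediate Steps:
B(g, k) = -4 - 3*g (B(g, k) = -4 + g*(-3) = -4 - 3*g)
w(N) = -4*N
L(Z) = -4*Z
-90046/L(B(1, 18)) = -90046*(-1/(4*(-4 - 3*1))) = -90046*(-1/(4*(-4 - 3))) = -90046/((-4*(-7))) = -90046/28 = -90046*1/28 = -45023/14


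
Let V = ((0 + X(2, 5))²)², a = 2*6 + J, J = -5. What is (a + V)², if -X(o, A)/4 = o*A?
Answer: 6553635840049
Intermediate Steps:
X(o, A) = -4*A*o (X(o, A) = -4*o*A = -4*A*o)
a = 7 (a = 2*6 - 5 = 12 - 5 = 7)
V = 2560000 (V = ((0 - 4*5*2)²)² = ((0 - 40)²)² = ((-40)²)² = 1600² = 2560000)
(a + V)² = (7 + 2560000)² = 2560007² = 6553635840049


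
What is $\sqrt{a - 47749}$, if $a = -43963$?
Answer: $8 i \sqrt{1433} \approx 302.84 i$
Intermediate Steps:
$\sqrt{a - 47749} = \sqrt{-43963 - 47749} = \sqrt{-91712} = 8 i \sqrt{1433}$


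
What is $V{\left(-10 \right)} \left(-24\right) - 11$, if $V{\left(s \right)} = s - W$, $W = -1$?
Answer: $205$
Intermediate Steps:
$V{\left(s \right)} = 1 + s$ ($V{\left(s \right)} = s - -1 = s + 1 = 1 + s$)
$V{\left(-10 \right)} \left(-24\right) - 11 = \left(1 - 10\right) \left(-24\right) - 11 = \left(-9\right) \left(-24\right) - 11 = 216 - 11 = 205$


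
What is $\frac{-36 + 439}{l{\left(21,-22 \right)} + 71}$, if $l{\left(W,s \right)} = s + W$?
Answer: $\frac{403}{70} \approx 5.7571$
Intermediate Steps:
$l{\left(W,s \right)} = W + s$
$\frac{-36 + 439}{l{\left(21,-22 \right)} + 71} = \frac{-36 + 439}{\left(21 - 22\right) + 71} = \frac{403}{-1 + 71} = \frac{403}{70}$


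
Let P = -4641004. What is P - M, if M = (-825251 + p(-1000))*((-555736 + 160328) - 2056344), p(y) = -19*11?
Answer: -2023827846924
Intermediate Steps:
p(y) = -209
M = 2023823205920 (M = (-825251 - 209)*((-555736 + 160328) - 2056344) = -825460*(-395408 - 2056344) = -825460*(-2451752) = 2023823205920)
P - M = -4641004 - 1*2023823205920 = -4641004 - 2023823205920 = -2023827846924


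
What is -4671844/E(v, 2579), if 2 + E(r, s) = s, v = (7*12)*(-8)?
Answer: -4671844/2577 ≈ -1812.9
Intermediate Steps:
v = -672 (v = 84*(-8) = -672)
E(r, s) = -2 + s
-4671844/E(v, 2579) = -4671844/(-2 + 2579) = -4671844/2577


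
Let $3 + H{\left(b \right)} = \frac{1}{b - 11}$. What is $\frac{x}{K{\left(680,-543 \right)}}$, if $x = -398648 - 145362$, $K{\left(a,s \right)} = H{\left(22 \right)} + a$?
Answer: $- \frac{2992055}{3724} \approx -803.45$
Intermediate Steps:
$H{\left(b \right)} = -3 + \frac{1}{-11 + b}$ ($H{\left(b \right)} = -3 + \frac{1}{b - 11} = -3 + \frac{1}{-11 + b}$)
$K{\left(a,s \right)} = - \frac{32}{11} + a$ ($K{\left(a,s \right)} = \frac{34 - 66}{-11 + 22} + a = \frac{34 - 66}{11} + a = \frac{1}{11} \left(-32\right) + a = - \frac{32}{11} + a$)
$x = -544010$
$\frac{x}{K{\left(680,-543 \right)}} = - \frac{544010}{- \frac{32}{11} + 680} = - \frac{544010}{\frac{7448}{11}} = \left(-544010\right) \frac{11}{7448} = - \frac{2992055}{3724}$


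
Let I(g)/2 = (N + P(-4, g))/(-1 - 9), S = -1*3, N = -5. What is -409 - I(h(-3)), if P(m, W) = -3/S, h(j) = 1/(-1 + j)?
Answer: -2049/5 ≈ -409.80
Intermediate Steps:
S = -3
P(m, W) = 1 (P(m, W) = -3/(-3) = -3*(-1/3) = 1)
I(g) = 4/5 (I(g) = 2*((-5 + 1)/(-1 - 9)) = 2*(-4/(-10)) = 2*(-4*(-1/10)) = 2*(2/5) = 4/5)
-409 - I(h(-3)) = -409 - 1*4/5 = -409 - 4/5 = -2049/5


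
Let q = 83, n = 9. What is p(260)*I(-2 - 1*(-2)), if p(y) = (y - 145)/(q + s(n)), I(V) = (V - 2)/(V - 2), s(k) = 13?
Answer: 115/96 ≈ 1.1979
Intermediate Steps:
I(V) = 1 (I(V) = (-2 + V)/(-2 + V) = 1)
p(y) = -145/96 + y/96 (p(y) = (y - 145)/(83 + 13) = (-145 + y)/96 = (-145 + y)*(1/96) = -145/96 + y/96)
p(260)*I(-2 - 1*(-2)) = (-145/96 + (1/96)*260)*1 = (-145/96 + 65/24)*1 = (115/96)*1 = 115/96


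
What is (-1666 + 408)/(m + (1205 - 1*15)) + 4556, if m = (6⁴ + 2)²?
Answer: 3840693703/842997 ≈ 4556.0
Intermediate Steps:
m = 1684804 (m = (1296 + 2)² = 1298² = 1684804)
(-1666 + 408)/(m + (1205 - 1*15)) + 4556 = (-1666 + 408)/(1684804 + (1205 - 1*15)) + 4556 = -1258/(1684804 + (1205 - 15)) + 4556 = -1258/(1684804 + 1190) + 4556 = -1258/1685994 + 4556 = -1258*1/1685994 + 4556 = -629/842997 + 4556 = 3840693703/842997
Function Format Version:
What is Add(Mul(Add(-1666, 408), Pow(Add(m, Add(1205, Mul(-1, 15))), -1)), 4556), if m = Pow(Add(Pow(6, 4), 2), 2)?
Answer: Rational(3840693703, 842997) ≈ 4556.0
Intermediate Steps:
m = 1684804 (m = Pow(Add(1296, 2), 2) = Pow(1298, 2) = 1684804)
Add(Mul(Add(-1666, 408), Pow(Add(m, Add(1205, Mul(-1, 15))), -1)), 4556) = Add(Mul(Add(-1666, 408), Pow(Add(1684804, Add(1205, Mul(-1, 15))), -1)), 4556) = Add(Mul(-1258, Pow(Add(1684804, Add(1205, -15)), -1)), 4556) = Add(Mul(-1258, Pow(Add(1684804, 1190), -1)), 4556) = Add(Mul(-1258, Pow(1685994, -1)), 4556) = Add(Mul(-1258, Rational(1, 1685994)), 4556) = Add(Rational(-629, 842997), 4556) = Rational(3840693703, 842997)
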